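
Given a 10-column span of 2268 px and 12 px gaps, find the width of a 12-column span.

Subtracting 9 gaps of 12 leaves 2160 for 10 columns, so c = 216 px.
12-column span = 12·216 + 11·12 = 2724 px.

2724 px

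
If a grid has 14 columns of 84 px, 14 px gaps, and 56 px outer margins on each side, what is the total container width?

Total width: 2·56 + 14·84 + 13·14 = 1470 px.

1470 px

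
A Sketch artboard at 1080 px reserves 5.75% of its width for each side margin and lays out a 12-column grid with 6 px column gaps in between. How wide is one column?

74.15 px

Each margin = 5.75% of 1080 = 62.1 px; content = 1080 − 2·62.1 = 955.8 px.
955.8 − 11·6 = 889.8; ÷12 gives c = 74.15 px.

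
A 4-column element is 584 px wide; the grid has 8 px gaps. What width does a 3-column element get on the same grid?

436 px

Subtracting 3 gaps of 8 leaves 560 for 4 columns, so c = 140 px.
Span of 3: 3·140 + 2·8 = 420 + 16 = 436 px.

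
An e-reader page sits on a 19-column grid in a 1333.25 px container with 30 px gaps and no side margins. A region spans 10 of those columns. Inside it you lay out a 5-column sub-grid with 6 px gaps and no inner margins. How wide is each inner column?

19 columns + 18 gaps: 19c + 18·30 = 1333.25.
19c = 1333.25 − 540 = 793.25, so c = 41.75 px.
10-column span = 10·41.75 + 9·30 = 687.5 px.
5 columns + 4 gaps: 5d + 4·6 = 687.5.
5d = 687.5 − 24 = 663.5, so d = 132.7 px.

132.7 px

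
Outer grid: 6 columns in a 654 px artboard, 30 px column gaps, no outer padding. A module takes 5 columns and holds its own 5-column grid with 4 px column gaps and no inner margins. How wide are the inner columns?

6c + 5·30 = 654 → 6c = 504 → c = 84 px.
5-column span = 5·84 + 4·30 = 540 px.
540 − 4·4 = 524; ÷5 gives d = 104.8 px.

104.8 px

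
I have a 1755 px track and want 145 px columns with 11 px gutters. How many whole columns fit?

11 columns

11 columns: 11·145 + 10·11 = 1705 px ≤ 1755.
12 columns: 1861 px > 1755. So 11.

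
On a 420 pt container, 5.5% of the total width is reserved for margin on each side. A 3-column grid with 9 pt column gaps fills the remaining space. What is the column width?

Margins: 5.5% × 420 = 23.1 pt each, so content = 420 − 46.2 = 373.8 pt.
3c + 2·9 = 373.8 → 3c = 355.8 → c = 118.6 pt.

118.6 pt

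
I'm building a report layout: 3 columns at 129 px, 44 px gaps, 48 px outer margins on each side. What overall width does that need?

571 px

Total width: 2·48 + 3·129 + 2·44 = 571 px.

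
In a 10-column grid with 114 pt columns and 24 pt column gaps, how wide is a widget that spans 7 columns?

Span of 7: 7·114 + 6·24 = 798 + 144 = 942 pt.

942 pt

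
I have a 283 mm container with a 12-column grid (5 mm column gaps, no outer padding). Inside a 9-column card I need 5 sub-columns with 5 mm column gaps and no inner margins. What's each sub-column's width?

12c + 11·5 = 283 → 12c = 228 → c = 19 mm.
9-column span = 9·19 + 8·5 = 211 mm.
211 − 4·5 = 191; ÷5 gives d = 38.2 mm.

38.2 mm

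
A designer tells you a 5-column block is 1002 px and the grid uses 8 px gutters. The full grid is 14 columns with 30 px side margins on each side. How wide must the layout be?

2880 px

5c + 4·8 = 1002 → 5c = 970 → c = 194 px.
Adding margins, columns and gutters: 60 + 2716 + 104 = 2880 px.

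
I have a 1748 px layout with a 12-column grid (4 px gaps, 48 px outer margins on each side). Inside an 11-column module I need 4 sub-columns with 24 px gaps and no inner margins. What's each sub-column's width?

360.5 px

Take off 96 px of margins, leaving 1652 px.
1652 − 11·4 = 1608; ÷12 gives c = 134 px.
11-column span = 11·134 + 10·4 = 1514 px.
4d + 3·24 = 1514 → 4d = 1442 → d = 360.5 px.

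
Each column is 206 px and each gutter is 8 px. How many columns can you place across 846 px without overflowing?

k columns need k·206 + (k−1)·8 = k·214 − 8.
k·214 − 8 ≤ 846 → k ≤ 854 / 214 ≈ 3.99, so k = 3.

3 columns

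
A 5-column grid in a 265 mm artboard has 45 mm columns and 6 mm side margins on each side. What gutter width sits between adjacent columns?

Inside the margins: 265 − 12 = 253 mm.
Columns use 225 mm, leaving 28 mm across 4 gutters = 7 mm each.

7 mm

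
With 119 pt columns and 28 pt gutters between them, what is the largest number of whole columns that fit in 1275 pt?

Each extra column adds 119 + 28 = 147 pt.
(1275 + 28) / 147 = 8.86, so 8 columns fit.

8 columns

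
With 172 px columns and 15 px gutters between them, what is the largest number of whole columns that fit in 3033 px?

k columns need k·172 + (k−1)·15 = k·187 − 15.
k·187 − 15 ≤ 3033 → k ≤ 3048 / 187 ≈ 16.30, so k = 16.

16 columns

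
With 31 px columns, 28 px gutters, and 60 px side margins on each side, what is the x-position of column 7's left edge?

414 px

Before column 7: the margin + 6 columns + 6 gutters.
Offset = 60 + 6·(31 + 28) = 60 + 354 = 414 px.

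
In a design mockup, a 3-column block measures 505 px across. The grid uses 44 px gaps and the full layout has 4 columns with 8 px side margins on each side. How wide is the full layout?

3 columns + 2 gaps: 3c + 2·44 = 505.
3c = 505 − 88 = 417, so c = 139 px.
Layout = 2·8 + 4·139 + 3·44 = 16 + 556 + 132 = 704 px.

704 px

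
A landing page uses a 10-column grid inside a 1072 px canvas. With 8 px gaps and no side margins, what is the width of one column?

10 columns + 9 gaps: 10c + 9·8 = 1072.
10c = 1072 − 72 = 1000, so c = 100 px.

100 px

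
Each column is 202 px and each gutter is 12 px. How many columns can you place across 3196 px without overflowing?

k columns need k·202 + (k−1)·12 = k·214 − 12.
k·214 − 12 ≤ 3196 → k ≤ 3208 / 214 ≈ 14.99, so k = 14.

14 columns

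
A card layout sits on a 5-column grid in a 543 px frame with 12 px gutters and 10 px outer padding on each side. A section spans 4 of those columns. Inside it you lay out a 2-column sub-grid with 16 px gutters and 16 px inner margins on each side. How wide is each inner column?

184 px

Subtract both margins: 543 − 2·10 = 523 px.
Subtracting 4 gutters of 12 leaves 475 for 5 columns, so c = 95 px.
Span of 4: 4·95 + 3·12 = 380 + 36 = 416 px.
Inner content = 416 − 2·16 = 384 px.
384 − 1·16 = 368; ÷2 gives d = 184 px.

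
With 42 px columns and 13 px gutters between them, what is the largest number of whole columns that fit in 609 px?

11 columns

Each extra column adds 42 + 13 = 55 px.
(609 + 13) / 55 = 11.31, so 11 columns fit.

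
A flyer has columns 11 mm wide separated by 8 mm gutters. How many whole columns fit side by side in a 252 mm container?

Each extra column adds 11 + 8 = 19 mm.
(252 + 8) / 19 = 13.68, so 13 columns fit.

13 columns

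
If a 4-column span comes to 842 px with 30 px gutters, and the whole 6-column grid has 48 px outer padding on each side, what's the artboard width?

1374 px

4 columns + 3 gutters: 4c + 3·30 = 842.
4c = 842 − 90 = 752, so c = 188 px.
Total width: 2·48 + 6·188 + 5·30 = 1374 px.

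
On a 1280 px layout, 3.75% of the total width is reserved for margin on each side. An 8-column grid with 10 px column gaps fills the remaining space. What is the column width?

Margins: 3.75% × 1280 = 48 px each, so content = 1280 − 96 = 1184 px.
8 columns + 7 column gaps: 8c + 7·10 = 1184.
8c = 1184 − 70 = 1114, so c = 139.25 px.

139.25 px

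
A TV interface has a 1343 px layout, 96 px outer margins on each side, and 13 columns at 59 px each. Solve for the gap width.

Take off 192 px of margins, leaving 1151 px.
Columns use 767 px, leaving 384 px across 12 gaps = 32 px each.

32 px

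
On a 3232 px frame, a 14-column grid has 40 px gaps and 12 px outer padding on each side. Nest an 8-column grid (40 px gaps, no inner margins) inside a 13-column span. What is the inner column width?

337 px

Outer content = 3232 − 2·12 = 3208 px.
3208 − 13·40 = 2688; ÷14 gives c = 192 px.
13-column span = 13·192 + 12·40 = 2976 px.
Subtracting 7 gaps of 40 leaves 2696 for 8 columns, so d = 337 px.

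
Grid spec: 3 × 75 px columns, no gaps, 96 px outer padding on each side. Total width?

417 px

Layout = 2·96 + 3·75 = 192 + 225 = 417 px.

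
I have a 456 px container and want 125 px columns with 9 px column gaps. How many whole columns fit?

3 columns

3 columns: 3·125 + 2·9 = 393 px ≤ 456.
4 columns: 527 px > 456. So 3.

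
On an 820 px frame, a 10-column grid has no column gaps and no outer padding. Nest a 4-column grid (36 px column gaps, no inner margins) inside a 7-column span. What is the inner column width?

10c = 820 → c = 82 px.
7-column span = 7·82 = 574 px.
4d + 3·36 = 574 → 4d = 466 → d = 116.5 px.

116.5 px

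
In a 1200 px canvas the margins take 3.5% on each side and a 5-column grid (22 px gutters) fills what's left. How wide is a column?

Margins: 3.5% × 1200 = 42 px each, so content = 1200 − 84 = 1116 px.
5 columns + 4 gutters: 5c + 4·22 = 1116.
5c = 1116 − 88 = 1028, so c = 205.6 px.

205.6 px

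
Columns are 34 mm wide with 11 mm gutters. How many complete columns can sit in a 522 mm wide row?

11 columns

11 columns: 11·34 + 10·11 = 484 mm ≤ 522.
12 columns: 529 mm > 522. So 11.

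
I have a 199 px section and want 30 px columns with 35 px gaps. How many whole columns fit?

3 columns

k columns need k·30 + (k−1)·35 = k·65 − 35.
k·65 − 35 ≤ 199 → k ≤ 234 / 65 ≈ 3.60, so k = 3.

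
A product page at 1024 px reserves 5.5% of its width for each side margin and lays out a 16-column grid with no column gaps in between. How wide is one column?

Margins: 5.5% × 1024 = 56.32 px each, so content = 1024 − 112.64 = 911.36 px.
16c = 911.36 → c = 56.96 px.

56.96 px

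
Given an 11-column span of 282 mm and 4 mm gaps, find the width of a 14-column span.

282 − 10·4 = 242; ÷11 gives c = 22 mm.
Span of 14: 14·22 + 13·4 = 308 + 52 = 360 mm.

360 mm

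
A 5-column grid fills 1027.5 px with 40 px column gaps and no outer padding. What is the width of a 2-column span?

387 px

Subtracting 4 column gaps of 40 leaves 867.5 for 5 columns, so c = 173.5 px.
2 columns plus 1 column gap: 347 + 40 = 387 px.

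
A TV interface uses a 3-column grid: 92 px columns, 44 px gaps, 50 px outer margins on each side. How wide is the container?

Total width: 2·50 + 3·92 + 2·44 = 464 px.

464 px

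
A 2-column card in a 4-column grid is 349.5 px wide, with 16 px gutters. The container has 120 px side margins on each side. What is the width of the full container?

955 px

2 columns + 1 gutter: 2c + 1·16 = 349.5.
2c = 349.5 − 16 = 333.5, so c = 166.75 px.
Total width: 2·120 + 4·166.75 + 3·16 = 955 px.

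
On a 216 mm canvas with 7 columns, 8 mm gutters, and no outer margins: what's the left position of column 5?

128 mm

7 columns + 6 gutters: 7c + 6·8 = 216.
7c = 216 − 48 = 168, so c = 24 mm.
Each column+gutter stride is 32 mm; with no margin, 4 of them is 128 mm.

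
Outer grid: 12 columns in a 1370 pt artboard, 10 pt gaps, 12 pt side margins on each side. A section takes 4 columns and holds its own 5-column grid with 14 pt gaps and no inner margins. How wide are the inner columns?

77.2 pt

Inside the margins: 1370 − 24 = 1346 pt.
1346 − 11·10 = 1236; ÷12 gives c = 103 pt.
Span of 4: 4·103 + 3·10 = 412 + 30 = 442 pt.
Subtracting 4 gaps of 14 leaves 386 for 5 columns, so d = 77.2 pt.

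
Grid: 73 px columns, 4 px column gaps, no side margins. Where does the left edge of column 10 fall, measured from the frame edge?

693 px

Before column 10: 9 columns + 9 column gaps.
Offset = 9·(73 + 4) = 9·77 = 693 px.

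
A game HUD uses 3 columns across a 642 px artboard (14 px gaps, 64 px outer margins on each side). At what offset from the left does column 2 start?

240 px

Content = 642 − 2·64 = 514 px.
514 − 2·14 = 486; ÷3 gives c = 162 px.
Before column 2: the margin + 1 column + 1 gap.
Offset = 64 + 1·(162 + 14) = 64 + 176 = 240 px.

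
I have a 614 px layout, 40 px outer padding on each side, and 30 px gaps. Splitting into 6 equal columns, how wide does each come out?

Content width = 614 − 2·40 = 534 px.
534 − 5·30 = 384; ÷6 gives c = 64 px.

64 px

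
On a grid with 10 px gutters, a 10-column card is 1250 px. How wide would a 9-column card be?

1250 − 9·10 = 1160; ÷10 gives c = 116 px.
9-column span = 9·116 + 8·10 = 1124 px.

1124 px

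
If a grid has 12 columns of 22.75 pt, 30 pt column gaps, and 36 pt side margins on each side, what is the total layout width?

Layout = 2·36 + 12·22.75 + 11·30 = 72 + 273 + 330 = 675 pt.

675 pt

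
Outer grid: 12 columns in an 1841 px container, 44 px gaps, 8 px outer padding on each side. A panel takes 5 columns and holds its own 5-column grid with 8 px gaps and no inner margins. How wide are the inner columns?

Outer content = 1841 − 2·8 = 1825 px.
12 columns + 11 gaps: 12c + 11·44 = 1825.
12c = 1825 − 484 = 1341, so c = 111.75 px.
5-column span = 5·111.75 + 4·44 = 734.75 px.
5 columns + 4 gaps: 5d + 4·8 = 734.75.
5d = 734.75 − 32 = 702.75, so d = 140.55 px.

140.55 px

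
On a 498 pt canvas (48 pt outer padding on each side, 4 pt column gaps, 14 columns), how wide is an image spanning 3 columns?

Content width = 498 − 2·48 = 402 pt.
402 − 13·4 = 350; ÷14 gives c = 25 pt.
3 columns plus 2 column gaps: 75 + 8 = 83 pt.

83 pt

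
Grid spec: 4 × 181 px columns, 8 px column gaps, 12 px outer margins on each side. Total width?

Total width: 2·12 + 4·181 + 3·8 = 772 px.

772 px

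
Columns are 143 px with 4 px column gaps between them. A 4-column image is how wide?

Span of 4: 4·143 + 3·4 = 572 + 12 = 584 px.

584 px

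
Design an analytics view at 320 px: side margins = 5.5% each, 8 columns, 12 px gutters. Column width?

25.1 px

320 × (1 − 2·5.5%) = 320 × 89% = 284.8 px for the columns.
284.8 − 7·12 = 200.8; ÷8 gives c = 25.1 px.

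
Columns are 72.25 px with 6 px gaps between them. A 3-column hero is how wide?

228.75 px

3-column span = 3·72.25 + 2·6 = 228.75 px.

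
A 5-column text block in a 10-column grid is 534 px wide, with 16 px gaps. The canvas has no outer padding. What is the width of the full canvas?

5c + 4·16 = 534 → 5c = 470 → c = 94 px.
Total width: 10·94 + 9·16 = 1084 px.

1084 px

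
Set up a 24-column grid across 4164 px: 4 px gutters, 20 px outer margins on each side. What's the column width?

168 px

Subtract both margins: 4164 − 2·20 = 4124 px.
Subtracting 23 gutters of 4 leaves 4032 for 24 columns, so c = 168 px.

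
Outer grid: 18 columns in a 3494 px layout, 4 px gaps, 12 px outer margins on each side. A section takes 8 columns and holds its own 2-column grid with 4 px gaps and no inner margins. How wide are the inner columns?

Subtract both margins: 3494 − 2·12 = 3470 px.
18 columns + 17 gaps: 18c + 17·4 = 3470.
18c = 3470 − 68 = 3402, so c = 189 px.
8-column span = 8·189 + 7·4 = 1540 px.
2 columns + 1 gap: 2d + 1·4 = 1540.
2d = 1540 − 4 = 1536, so d = 768 px.

768 px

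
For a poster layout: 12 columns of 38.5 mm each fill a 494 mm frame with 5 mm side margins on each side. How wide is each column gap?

2 mm

Content width = 494 − 2·5 = 484 mm.
12·38.5 + 11g = 484 → 11g = 22 → g = 2 mm.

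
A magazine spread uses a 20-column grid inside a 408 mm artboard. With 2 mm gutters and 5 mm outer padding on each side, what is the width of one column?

Take off 10 mm of margins, leaving 398 mm.
20 columns + 19 gutters: 20c + 19·2 = 398.
20c = 398 − 38 = 360, so c = 18 mm.

18 mm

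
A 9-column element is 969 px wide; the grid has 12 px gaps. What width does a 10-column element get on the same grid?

9 columns + 8 gaps: 9c + 8·12 = 969.
9c = 969 − 96 = 873, so c = 97 px.
10 columns plus 9 gaps: 970 + 108 = 1078 px.

1078 px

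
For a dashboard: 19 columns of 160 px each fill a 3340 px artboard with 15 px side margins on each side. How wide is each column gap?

15 px

Inside the margins: 3340 − 30 = 3310 px.
Columns use 3040 px, leaving 270 px across 18 column gaps = 15 px each.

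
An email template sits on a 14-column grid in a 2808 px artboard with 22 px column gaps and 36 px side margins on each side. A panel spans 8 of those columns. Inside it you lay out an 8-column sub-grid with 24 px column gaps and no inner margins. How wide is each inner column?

173.25 px

Subtract both margins: 2808 − 2·36 = 2736 px.
14 columns + 13 column gaps: 14c + 13·22 = 2736.
14c = 2736 − 286 = 2450, so c = 175 px.
8-column span = 8·175 + 7·22 = 1554 px.
Subtracting 7 column gaps of 24 leaves 1386 for 8 columns, so d = 173.25 px.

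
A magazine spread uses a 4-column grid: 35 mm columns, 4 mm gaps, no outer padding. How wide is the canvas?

152 mm

Summing: 140 + 12 = 152 mm.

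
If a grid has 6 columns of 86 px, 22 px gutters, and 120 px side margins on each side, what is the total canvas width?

866 px

Adding margins, columns and gutters: 240 + 516 + 110 = 866 px.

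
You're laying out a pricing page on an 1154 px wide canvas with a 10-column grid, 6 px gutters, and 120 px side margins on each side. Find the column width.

Subtract both margins: 1154 − 2·120 = 914 px.
10c + 9·6 = 914 → 10c = 860 → c = 86 px.

86 px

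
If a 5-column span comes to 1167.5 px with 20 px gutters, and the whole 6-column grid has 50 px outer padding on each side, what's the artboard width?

1505 px

Subtracting 4 gutters of 20 leaves 1087.5 for 5 columns, so c = 217.5 px.
Total width: 2·50 + 6·217.5 + 5·20 = 1505 px.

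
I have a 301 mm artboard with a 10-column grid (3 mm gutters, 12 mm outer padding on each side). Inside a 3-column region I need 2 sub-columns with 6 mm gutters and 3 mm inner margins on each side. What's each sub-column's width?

Subtract both margins: 301 − 2·12 = 277 mm.
277 − 9·3 = 250; ÷10 gives c = 25 mm.
3-column span = 3·25 + 2·3 = 81 mm.
Inner content = 81 − 2·3 = 75 mm.
Subtracting 1 gutter of 6 leaves 69 for 2 columns, so d = 34.5 mm.

34.5 mm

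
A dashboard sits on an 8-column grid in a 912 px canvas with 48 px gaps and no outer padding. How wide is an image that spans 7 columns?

Subtracting 7 gaps of 48 leaves 576 for 8 columns, so c = 72 px.
7 columns plus 6 gaps: 504 + 288 = 792 px.

792 px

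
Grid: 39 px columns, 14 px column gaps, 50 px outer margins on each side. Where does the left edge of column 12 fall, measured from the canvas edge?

633 px

Before column 12: the margin + 11 columns + 11 column gaps.
Offset = 50 + 11·(39 + 14) = 50 + 583 = 633 px.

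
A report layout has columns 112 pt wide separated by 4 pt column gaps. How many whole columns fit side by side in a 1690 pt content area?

k columns need k·112 + (k−1)·4 = k·116 − 4.
k·116 − 4 ≤ 1690 → k ≤ 1694 / 116 ≈ 14.60, so k = 14.

14 columns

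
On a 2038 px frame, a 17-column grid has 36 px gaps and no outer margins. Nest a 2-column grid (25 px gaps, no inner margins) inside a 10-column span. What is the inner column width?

Subtracting 16 gaps of 36 leaves 1462 for 17 columns, so c = 86 px.
Span of 10: 10·86 + 9·36 = 860 + 324 = 1184 px.
2 columns + 1 gap: 2d + 1·25 = 1184.
2d = 1184 − 25 = 1159, so d = 579.5 px.

579.5 px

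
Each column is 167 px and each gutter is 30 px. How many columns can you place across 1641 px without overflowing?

8 columns: 8·167 + 7·30 = 1546 px ≤ 1641.
9 columns: 1743 px > 1641. So 8.

8 columns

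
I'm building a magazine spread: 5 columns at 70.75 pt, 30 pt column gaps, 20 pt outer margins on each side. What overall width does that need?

Total width: 2·20 + 5·70.75 + 4·30 = 513.75 pt.

513.75 pt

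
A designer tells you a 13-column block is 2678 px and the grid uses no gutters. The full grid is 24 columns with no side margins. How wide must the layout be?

13c = 2678 → c = 206 px.
Layout = 24·206 = 4944 = 4944 px.

4944 px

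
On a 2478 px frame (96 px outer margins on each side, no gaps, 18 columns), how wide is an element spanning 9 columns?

Take off 192 px of margins, leaving 2286 px.
18c = 2286 → c = 127 px.
9-column span = 9·127 = 1143 px.

1143 px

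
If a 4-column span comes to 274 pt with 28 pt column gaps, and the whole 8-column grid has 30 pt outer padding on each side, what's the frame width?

636 pt

4c + 3·28 = 274 → 4c = 190 → c = 47.5 pt.
Frame = 2·30 + 8·47.5 + 7·28 = 60 + 380 + 196 = 636 pt.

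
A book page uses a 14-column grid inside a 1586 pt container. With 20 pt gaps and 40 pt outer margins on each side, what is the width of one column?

Inside the margins: 1586 − 80 = 1506 pt.
14c + 13·20 = 1506 → 14c = 1246 → c = 89 pt.

89 pt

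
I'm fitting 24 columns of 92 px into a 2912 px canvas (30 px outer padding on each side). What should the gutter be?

28 px

Inside the margins: 2912 − 60 = 2852 px.
Columns use 2208 px, leaving 644 px across 23 gutters = 28 px each.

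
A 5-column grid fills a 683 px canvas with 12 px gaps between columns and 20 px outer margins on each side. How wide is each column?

119 px

Content width = 683 − 2·20 = 643 px.
643 − 4·12 = 595; ÷5 gives c = 119 px.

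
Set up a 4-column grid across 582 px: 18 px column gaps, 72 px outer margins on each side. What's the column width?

96 px

Subtract both margins: 582 − 2·72 = 438 px.
4 columns + 3 column gaps: 4c + 3·18 = 438.
4c = 438 − 54 = 384, so c = 96 px.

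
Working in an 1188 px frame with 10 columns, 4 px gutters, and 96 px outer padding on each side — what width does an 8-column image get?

Inside the margins: 1188 − 192 = 996 px.
10 columns + 9 gutters: 10c + 9·4 = 996.
10c = 996 − 36 = 960, so c = 96 px.
8 columns plus 7 gutters: 768 + 28 = 796 px.

796 px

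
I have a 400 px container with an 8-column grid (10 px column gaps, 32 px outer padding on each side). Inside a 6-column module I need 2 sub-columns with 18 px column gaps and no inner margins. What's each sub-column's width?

Take off 64 px of margins, leaving 336 px.
Subtracting 7 column gaps of 10 leaves 266 for 8 columns, so c = 33.25 px.
6-column span = 6·33.25 + 5·10 = 249.5 px.
2d + 1·18 = 249.5 → 2d = 231.5 → d = 115.75 px.

115.75 px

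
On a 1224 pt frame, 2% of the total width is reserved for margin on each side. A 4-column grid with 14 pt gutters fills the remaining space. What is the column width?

283.26 pt

Each margin = 2% of 1224 = 24.48 pt; content = 1224 − 2·24.48 = 1175.04 pt.
1175.04 − 3·14 = 1133.04; ÷4 gives c = 283.26 pt.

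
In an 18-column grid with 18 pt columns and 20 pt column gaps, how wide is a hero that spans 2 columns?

2 columns plus 1 column gap: 36 + 20 = 56 pt.

56 pt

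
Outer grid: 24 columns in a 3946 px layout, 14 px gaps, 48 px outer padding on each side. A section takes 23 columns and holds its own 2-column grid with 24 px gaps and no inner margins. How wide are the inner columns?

1832.5 px

Take off 96 px of margins, leaving 3850 px.
3850 − 23·14 = 3528; ÷24 gives c = 147 px.
Span of 23: 23·147 + 22·14 = 3381 + 308 = 3689 px.
2 columns + 1 gap: 2d + 1·24 = 3689.
2d = 3689 − 24 = 3665, so d = 1832.5 px.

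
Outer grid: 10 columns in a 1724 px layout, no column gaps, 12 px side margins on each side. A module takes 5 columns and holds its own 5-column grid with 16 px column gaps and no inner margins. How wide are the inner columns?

157.2 px

Take off 24 px of margins, leaving 1700 px.
10c = 1700 → c = 170 px.
5-column span = 5·170 = 850 px.
5d + 4·16 = 850 → 5d = 786 → d = 157.2 px.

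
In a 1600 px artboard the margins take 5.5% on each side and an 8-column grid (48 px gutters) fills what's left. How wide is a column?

136 px

1600 × (1 − 2·5.5%) = 1600 × 89% = 1424 px for the columns.
8 columns + 7 gutters: 8c + 7·48 = 1424.
8c = 1424 − 336 = 1088, so c = 136 px.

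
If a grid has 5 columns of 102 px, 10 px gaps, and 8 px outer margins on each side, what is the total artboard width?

566 px

Adding margins, columns and gutters: 16 + 510 + 40 = 566 px.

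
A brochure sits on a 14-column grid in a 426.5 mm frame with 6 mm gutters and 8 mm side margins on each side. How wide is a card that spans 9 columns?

Subtract both margins: 426.5 − 2·8 = 410.5 mm.
Subtracting 13 gutters of 6 leaves 332.5 for 14 columns, so c = 23.75 mm.
9 columns plus 8 gutters: 213.75 + 48 = 261.75 mm.

261.75 mm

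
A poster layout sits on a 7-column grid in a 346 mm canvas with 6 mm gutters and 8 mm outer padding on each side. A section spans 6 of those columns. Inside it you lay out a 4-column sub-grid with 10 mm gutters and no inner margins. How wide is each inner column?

63 mm

Inside the margins: 346 − 16 = 330 mm.
330 − 6·6 = 294; ÷7 gives c = 42 mm.
Span of 6: 6·42 + 5·6 = 252 + 30 = 282 mm.
4d + 3·10 = 282 → 4d = 252 → d = 63 mm.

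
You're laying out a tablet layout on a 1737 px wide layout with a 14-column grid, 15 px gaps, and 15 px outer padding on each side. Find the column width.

Content width = 1737 − 2·15 = 1707 px.
14 columns + 13 gaps: 14c + 13·15 = 1707.
14c = 1707 − 195 = 1512, so c = 108 px.

108 px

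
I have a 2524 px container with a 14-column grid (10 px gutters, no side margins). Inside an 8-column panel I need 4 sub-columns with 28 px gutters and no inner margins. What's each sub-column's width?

2524 − 13·10 = 2394; ÷14 gives c = 171 px.
8-column span = 8·171 + 7·10 = 1438 px.
1438 − 3·28 = 1354; ÷4 gives d = 338.5 px.

338.5 px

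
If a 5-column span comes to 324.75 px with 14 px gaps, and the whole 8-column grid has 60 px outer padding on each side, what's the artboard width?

5 columns + 4 gaps: 5c + 4·14 = 324.75.
5c = 324.75 − 56 = 268.75, so c = 53.75 px.
Artboard = 2·60 + 8·53.75 + 7·14 = 120 + 430 + 98 = 648 px.

648 px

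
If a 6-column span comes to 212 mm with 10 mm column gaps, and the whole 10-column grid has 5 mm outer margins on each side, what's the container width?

370 mm

6 columns + 5 column gaps: 6c + 5·10 = 212.
6c = 212 − 50 = 162, so c = 27 mm.
Container = 2·5 + 10·27 + 9·10 = 10 + 270 + 90 = 370 mm.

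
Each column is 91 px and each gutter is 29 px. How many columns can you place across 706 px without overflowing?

Each extra column adds 91 + 29 = 120 px.
(706 + 29) / 120 = 6.12, so 6 columns fit.

6 columns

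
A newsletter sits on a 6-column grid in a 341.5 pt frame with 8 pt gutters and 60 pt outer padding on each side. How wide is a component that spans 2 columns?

Inside the margins: 341.5 − 120 = 221.5 pt.
6 columns + 5 gutters: 6c + 5·8 = 221.5.
6c = 221.5 − 40 = 181.5, so c = 30.25 pt.
2-column span = 2·30.25 + 1·8 = 68.5 pt.

68.5 pt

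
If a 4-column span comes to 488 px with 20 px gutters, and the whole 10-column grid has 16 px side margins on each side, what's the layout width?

1282 px

488 − 3·20 = 428; ÷4 gives c = 107 px.
Layout = 2·16 + 10·107 + 9·20 = 32 + 1070 + 180 = 1282 px.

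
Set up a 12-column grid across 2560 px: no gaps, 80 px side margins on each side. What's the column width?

Content width = 2560 − 2·80 = 2400 px.
2400 / 12 = 200 px per column.

200 px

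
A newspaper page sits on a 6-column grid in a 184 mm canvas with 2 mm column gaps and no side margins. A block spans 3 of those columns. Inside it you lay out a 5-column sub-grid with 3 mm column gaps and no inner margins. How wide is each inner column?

15.8 mm

184 − 5·2 = 174; ÷6 gives c = 29 mm.
3-column span = 3·29 + 2·2 = 91 mm.
5d + 4·3 = 91 → 5d = 79 → d = 15.8 mm.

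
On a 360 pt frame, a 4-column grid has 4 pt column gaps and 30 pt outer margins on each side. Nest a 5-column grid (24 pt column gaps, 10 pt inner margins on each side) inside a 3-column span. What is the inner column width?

Outer content = 360 − 2·30 = 300 pt.
Subtracting 3 column gaps of 4 leaves 288 for 4 columns, so c = 72 pt.
3-column span = 3·72 + 2·4 = 224 pt.
Inner content = 224 − 2·10 = 204 pt.
5d + 4·24 = 204 → 5d = 108 → d = 21.6 pt.

21.6 pt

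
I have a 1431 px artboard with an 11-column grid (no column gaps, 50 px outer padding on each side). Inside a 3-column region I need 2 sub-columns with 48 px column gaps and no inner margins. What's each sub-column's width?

157.5 px

Inside the margins: 1431 − 100 = 1331 px.
1331 / 11 = 121 px per column.
With no column gaps, 3 columns span 3·121 = 363 px.
363 − 1·48 = 315; ÷2 gives d = 157.5 px.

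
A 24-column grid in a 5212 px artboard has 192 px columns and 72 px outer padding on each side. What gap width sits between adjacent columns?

Content width = 5212 − 2·72 = 5068 px.
24 columns take 24·192 = 4608 px; remaining 460 splits into 23 gaps.
g = 460 / 23 = 20 px.

20 px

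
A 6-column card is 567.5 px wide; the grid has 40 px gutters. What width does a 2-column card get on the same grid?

162.5 px

567.5 − 5·40 = 367.5; ÷6 gives c = 61.25 px.
2 columns plus 1 gutter: 122.5 + 40 = 162.5 px.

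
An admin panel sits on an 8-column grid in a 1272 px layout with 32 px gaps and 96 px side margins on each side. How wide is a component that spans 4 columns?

Content width = 1272 − 2·96 = 1080 px.
8 columns + 7 gaps: 8c + 7·32 = 1080.
8c = 1080 − 224 = 856, so c = 107 px.
4 columns plus 3 gaps: 428 + 96 = 524 px.

524 px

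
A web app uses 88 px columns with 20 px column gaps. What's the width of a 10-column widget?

10 columns plus 9 column gaps: 880 + 180 = 1060 px.

1060 px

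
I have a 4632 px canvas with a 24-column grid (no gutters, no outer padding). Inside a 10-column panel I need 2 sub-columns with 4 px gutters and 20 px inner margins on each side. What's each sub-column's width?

943 px

4632 / 24 = 193 px per column.
10-column span = 10·193 = 1930 px.
Inner content = 1930 − 2·20 = 1890 px.
2 columns + 1 gutter: 2d + 1·4 = 1890.
2d = 1890 − 4 = 1886, so d = 943 px.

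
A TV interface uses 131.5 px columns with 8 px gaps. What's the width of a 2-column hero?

2 columns plus 1 gap: 263 + 8 = 271 px.

271 px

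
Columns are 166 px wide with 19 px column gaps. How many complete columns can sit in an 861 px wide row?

k columns need k·166 + (k−1)·19 = k·185 − 19.
k·185 − 19 ≤ 861 → k ≤ 880 / 185 ≈ 4.76, so k = 4.

4 columns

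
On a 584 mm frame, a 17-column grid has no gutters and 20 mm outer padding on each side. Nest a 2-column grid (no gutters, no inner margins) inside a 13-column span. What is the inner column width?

Inside the margins: 584 − 40 = 544 mm.
With no gutters, each column is 544/17 = 32 mm.
13-column span = 13·32 = 416 mm.
2d = 416 → d = 208 mm.

208 mm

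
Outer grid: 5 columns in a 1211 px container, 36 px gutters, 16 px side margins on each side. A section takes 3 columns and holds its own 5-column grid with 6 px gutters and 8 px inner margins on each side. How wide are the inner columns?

130.6 px

Take off 32 px of margins, leaving 1179 px.
1179 − 4·36 = 1035; ÷5 gives c = 207 px.
3 columns plus 2 gutters: 621 + 72 = 693 px.
Inner content = 693 − 2·8 = 677 px.
Subtracting 4 gutters of 6 leaves 653 for 5 columns, so d = 130.6 px.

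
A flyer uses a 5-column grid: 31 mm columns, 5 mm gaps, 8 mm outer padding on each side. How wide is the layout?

Layout = 2·8 + 5·31 + 4·5 = 16 + 155 + 20 = 191 mm.

191 mm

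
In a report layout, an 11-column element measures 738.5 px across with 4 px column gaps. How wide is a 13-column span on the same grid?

11 columns + 10 column gaps: 11c + 10·4 = 738.5.
11c = 738.5 − 40 = 698.5, so c = 63.5 px.
Span of 13: 13·63.5 + 12·4 = 825.5 + 48 = 873.5 px.

873.5 px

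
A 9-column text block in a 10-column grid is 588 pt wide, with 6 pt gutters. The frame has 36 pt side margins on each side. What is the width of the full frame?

726 pt

Subtracting 8 gutters of 6 leaves 540 for 9 columns, so c = 60 pt.
Adding margins, columns and gutters: 72 + 600 + 54 = 726 pt.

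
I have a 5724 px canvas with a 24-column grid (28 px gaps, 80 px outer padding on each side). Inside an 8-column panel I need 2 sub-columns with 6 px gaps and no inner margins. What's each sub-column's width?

Outer content = 5724 − 2·80 = 5564 px.
24c + 23·28 = 5564 → 24c = 4920 → c = 205 px.
8-column span = 8·205 + 7·28 = 1836 px.
2 columns + 1 gap: 2d + 1·6 = 1836.
2d = 1836 − 6 = 1830, so d = 915 px.

915 px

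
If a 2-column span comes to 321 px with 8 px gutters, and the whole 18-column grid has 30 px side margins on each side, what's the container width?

3013 px

2c + 1·8 = 321 → 2c = 313 → c = 156.5 px.
Adding margins, columns and gutters: 60 + 2817 + 136 = 3013 px.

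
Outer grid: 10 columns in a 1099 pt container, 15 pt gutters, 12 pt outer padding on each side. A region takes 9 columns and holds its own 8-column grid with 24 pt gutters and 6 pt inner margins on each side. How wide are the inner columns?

Subtract both margins: 1099 − 2·12 = 1075 pt.
10 columns + 9 gutters: 10c + 9·15 = 1075.
10c = 1075 − 135 = 940, so c = 94 pt.
9 columns plus 8 gutters: 846 + 120 = 966 pt.
Inner content = 966 − 2·6 = 954 pt.
Subtracting 7 gutters of 24 leaves 786 for 8 columns, so d = 98.25 pt.

98.25 pt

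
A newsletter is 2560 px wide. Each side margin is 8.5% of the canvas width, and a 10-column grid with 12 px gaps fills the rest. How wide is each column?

Margins: 8.5% × 2560 = 217.6 px each, so content = 2560 − 435.2 = 2124.8 px.
2124.8 − 9·12 = 2016.8; ÷10 gives c = 201.68 px.

201.68 px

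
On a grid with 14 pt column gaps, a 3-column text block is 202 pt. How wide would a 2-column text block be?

Subtracting 2 column gaps of 14 leaves 174 for 3 columns, so c = 58 pt.
2-column span = 2·58 + 1·14 = 130 pt.

130 pt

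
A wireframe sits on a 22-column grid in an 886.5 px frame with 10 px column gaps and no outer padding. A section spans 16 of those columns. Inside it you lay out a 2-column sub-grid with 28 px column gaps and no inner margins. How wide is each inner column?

307 px

Subtracting 21 column gaps of 10 leaves 676.5 for 22 columns, so c = 30.75 px.
16-column span = 16·30.75 + 15·10 = 642 px.
Subtracting 1 column gap of 28 leaves 614 for 2 columns, so d = 307 px.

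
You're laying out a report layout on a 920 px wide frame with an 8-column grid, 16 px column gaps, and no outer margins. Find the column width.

8 columns + 7 column gaps: 8c + 7·16 = 920.
8c = 920 − 112 = 808, so c = 101 px.

101 px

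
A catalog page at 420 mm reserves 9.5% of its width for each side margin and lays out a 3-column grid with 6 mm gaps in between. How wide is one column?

420 × (1 − 2·9.5%) = 420 × 81% = 340.2 mm for the columns.
Subtracting 2 gaps of 6 leaves 328.2 for 3 columns, so c = 109.4 mm.

109.4 mm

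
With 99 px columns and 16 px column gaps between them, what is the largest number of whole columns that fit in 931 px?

Each extra column adds 99 + 16 = 115 px.
(931 + 16) / 115 = 8.23, so 8 columns fit.

8 columns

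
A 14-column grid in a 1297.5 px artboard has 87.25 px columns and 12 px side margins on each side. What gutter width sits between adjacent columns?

Inside the margins: 1297.5 − 24 = 1273.5 px.
14·87.25 + 13g = 1273.5 → 13g = 52 → g = 4 px.

4 px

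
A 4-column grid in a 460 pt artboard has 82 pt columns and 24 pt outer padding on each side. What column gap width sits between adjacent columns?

Subtract both margins: 460 − 2·24 = 412 pt.
4·82 + 3g = 412 → 3g = 84 → g = 28 pt.

28 pt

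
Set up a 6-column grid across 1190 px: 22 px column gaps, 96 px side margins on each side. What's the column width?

Inside the margins: 1190 − 192 = 998 px.
6c + 5·22 = 998 → 6c = 888 → c = 148 px.

148 px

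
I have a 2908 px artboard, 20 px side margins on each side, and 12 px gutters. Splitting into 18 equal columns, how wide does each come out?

148 px

Content width = 2908 − 2·20 = 2868 px.
18 columns + 17 gutters: 18c + 17·12 = 2868.
18c = 2868 − 204 = 2664, so c = 148 px.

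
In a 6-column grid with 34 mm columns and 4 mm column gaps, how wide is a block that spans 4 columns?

148 mm

Span of 4: 4·34 + 3·4 = 136 + 12 = 148 mm.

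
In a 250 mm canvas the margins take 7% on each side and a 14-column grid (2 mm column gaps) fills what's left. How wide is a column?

13.5 mm

Margins: 7% × 250 = 17.5 mm each, so content = 250 − 35 = 215 mm.
215 − 13·2 = 189; ÷14 gives c = 13.5 mm.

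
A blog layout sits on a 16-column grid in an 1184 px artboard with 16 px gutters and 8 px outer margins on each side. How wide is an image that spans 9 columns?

650 px

Subtract both margins: 1184 − 2·8 = 1168 px.
Subtracting 15 gutters of 16 leaves 928 for 16 columns, so c = 58 px.
Span of 9: 9·58 + 8·16 = 522 + 128 = 650 px.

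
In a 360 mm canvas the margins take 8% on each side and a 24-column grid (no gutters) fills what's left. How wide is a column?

Margins: 8% × 360 = 28.8 mm each, so content = 360 − 57.6 = 302.4 mm.
With no gutters, each column is 302.4/24 = 12.6 mm.

12.6 mm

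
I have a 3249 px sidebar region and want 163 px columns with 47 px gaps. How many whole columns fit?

15 columns

Each extra column adds 163 + 47 = 210 px.
(3249 + 47) / 210 = 15.70, so 15 columns fit.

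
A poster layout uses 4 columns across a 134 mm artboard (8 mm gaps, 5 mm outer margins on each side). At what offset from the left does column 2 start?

Content = 134 − 2·5 = 124 mm.
4c + 3·8 = 124 → 4c = 100 → c = 25 mm.
Before column 2: the margin + 1 column + 1 gap.
Offset = 5 + 1·(25 + 8) = 5 + 33 = 38 mm.

38 mm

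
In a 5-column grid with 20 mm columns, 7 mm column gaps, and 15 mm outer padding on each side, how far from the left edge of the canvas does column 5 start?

Before column 5: the margin + 4 columns + 4 column gaps.
Offset = 15 + 4·(20 + 7) = 15 + 108 = 123 mm.

123 mm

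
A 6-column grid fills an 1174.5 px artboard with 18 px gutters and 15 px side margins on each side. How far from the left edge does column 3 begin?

402.5 px

Inside the margins: 1174.5 − 30 = 1144.5 px.
6 columns + 5 gutters: 6c + 5·18 = 1144.5.
6c = 1144.5 − 90 = 1054.5, so c = 175.75 px.
Before column 3: the margin + 2 columns + 2 gutters.
Offset = 15 + 2·(175.75 + 18) = 15 + 387.5 = 402.5 px.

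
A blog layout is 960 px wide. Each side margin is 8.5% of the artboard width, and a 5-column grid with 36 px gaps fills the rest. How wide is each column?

130.56 px

Margins: 8.5% × 960 = 81.6 px each, so content = 960 − 163.2 = 796.8 px.
Subtracting 4 gaps of 36 leaves 652.8 for 5 columns, so c = 130.56 px.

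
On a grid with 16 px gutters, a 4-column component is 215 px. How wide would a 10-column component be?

215 − 3·16 = 167; ÷4 gives c = 41.75 px.
Span of 10: 10·41.75 + 9·16 = 417.5 + 144 = 561.5 px.

561.5 px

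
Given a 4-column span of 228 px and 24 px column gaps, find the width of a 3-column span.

165 px

228 − 3·24 = 156; ÷4 gives c = 39 px.
Span of 3: 3·39 + 2·24 = 117 + 48 = 165 px.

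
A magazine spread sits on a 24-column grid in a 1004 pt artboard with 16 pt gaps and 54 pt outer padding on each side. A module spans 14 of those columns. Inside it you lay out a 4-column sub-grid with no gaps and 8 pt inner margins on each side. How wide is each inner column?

Outer content = 1004 − 2·54 = 896 pt.
24c + 23·16 = 896 → 24c = 528 → c = 22 pt.
Span of 14: 14·22 + 13·16 = 308 + 208 = 516 pt.
Inner content = 516 − 2·8 = 500 pt.
500 / 4 = 125 pt per column.

125 pt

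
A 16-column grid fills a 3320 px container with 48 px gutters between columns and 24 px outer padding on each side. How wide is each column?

Take off 48 px of margins, leaving 3272 px.
Subtracting 15 gutters of 48 leaves 2552 for 16 columns, so c = 159.5 px.

159.5 px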